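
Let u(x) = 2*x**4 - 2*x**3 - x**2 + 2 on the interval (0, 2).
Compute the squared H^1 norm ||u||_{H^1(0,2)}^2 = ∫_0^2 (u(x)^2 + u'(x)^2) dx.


||u||_{H^1}^2 = 99448/315

The H^1 norm (squared) on an interval (0, L) is
  ||u||_{H^1}^2 = ∫_0^L u(x)^2 dx + ∫_0^L u'(x)^2 dx.
Compute u'(x) = 8*x**3 - 6*x**2 - 2*x.
Then u(x)^2 = 4*x**8 - 8*x**7 + 4*x**5 + 9*x**4 - 8*x**3 - 4*x**2 + 4 and u'(x)^2 = 64*x**6 - 96*x**5 + 4*x**4 + 24*x**3 + 4*x**2.
Integrate each monomial from 0 to 2 using ∫_0^2 c·x^n dx = c·2^(n+1)/(n+1):
  ∫_0^2 u(x)^2 dx = ∫_0^2 (4*x^8 - 8*x^7 + 4*x^5 + 9*x^4 - 8*x^3 - 4*x^2 + 4) dx. Term by term:
    ∫_0^2 4*x^8 dx = 2048/9;  ∫_0^2 -8*x^7 dx = -256;  ∫_0^2 4*x^5 dx = 128/3;
    ∫_0^2 9*x^4 dx = 288/5;  ∫_0^2 -8*x^3 dx = -32;  ∫_0^2 -4*x^2 dx = -32/3;
    ∫_0^2 4 dx = 8.
  Sum: 2048/9 − 256 + 128/3 + 288/5 − 32 − 32/3 + 8 = 1672/45.
  ∫_0^2 u'(x)^2 dx = ∫_0^2 (64*x^6 - 96*x^5 + 4*x^4 + 24*x^3 + 4*x^2) dx. Term by term:
    ∫_0^2 64*x^6 dx = 8192/7;  ∫_0^2 -96*x^5 dx = -1024;  ∫_0^2 4*x^4 dx = 128/5;
    ∫_0^2 24*x^3 dx = 96;  ∫_0^2 4*x^2 dx = 32/3.
  Sum: 8192/7 − 1024 + 128/5 + 96 + 32/3 = 29248/105.
Adding: ||u||_{H^1}^2 = 1672/45 + 29248/105 = 99448/315.


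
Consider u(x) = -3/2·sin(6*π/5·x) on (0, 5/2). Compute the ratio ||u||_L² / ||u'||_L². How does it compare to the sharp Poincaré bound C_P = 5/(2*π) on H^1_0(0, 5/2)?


||u||_L² / ||u'||_L² = 5/(6*π) < C_P = 5/(2*π).

u(x) = -3/2·sin(6*π/5·x), so u'(x) = -9*π*cos(6*π*x/5)/5.
Writing u(x) = A·sin(kπx/L) with A = -3/2 and k = 3, use ∫_0^L sin²(kπx/L) dx = L/2 and ∫_0^L cos²(kπx/L) dx = L/2.
u² = 9/4·sin²(6*π/5·x) and (u')² = 81*π^2/25·cos²(6*π/5·x), and each of sin², cos² integrates to L/2 = 5/4 over (0, 5/2).
∫_0^5/2 u² dx = 45/16, so ||u||_L² = 3*sqrt(5)/4.
∫_0^5/2 (u')² dx = 81*π^2/20, so ||u'||_L² = 9*sqrt(5)*π/10.
Ratio ||u||_L² / ||u'||_L² = 5/(6*π).
Sharp Poincaré constant on H^1_0(0, 5/2) is C_P = L/π = 5/(2*π), achieved by sin(2*π/5·x).
This is the k = 3 harmonic; the ratio L/(kπ) is strictly less than C_P = L/π, consistent with the sharp inequality ||u||_L² ≤ C_P ||u'||_L².


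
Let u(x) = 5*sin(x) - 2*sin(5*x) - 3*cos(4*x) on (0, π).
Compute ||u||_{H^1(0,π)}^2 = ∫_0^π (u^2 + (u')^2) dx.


||u||_{H^1(0,π)}^2 = 884/3 + 307*π/2

u'(x) = 12*sin(4*x) + 5*cos(x) - 10*cos(5*x).
Expand u² and (u')² and integrate term by term on (0, π), using: for integers n ≥ 1, ∫_0^π sin²(nx) dx = ∫_0^π cos²(nx) dx = π/2; for n ≠ n', ∫_0^π sin(nx)sin(n'x) dx = ∫_0^π cos(nx)cos(n'x) dx = 0; and by product-to-sum, ∫_0^π sin(nx)cos(n'x) dx = ½∫_0^π [sin((n+n')x) + sin((n−n')x)] dx, which is 0 when n+n' is even and 2n/(n²−n'²) when n+n' is odd (it need not vanish on (0, π)).
  u² squared terms: (-3)²·∫cos(4x)² dx = 9·π/2 = 9*π/2;  (-2)²·∫sin(5x)² dx = 4·π/2 = 2*π;  (5)²·∫sin(x)² dx = 25·π/2 = 25*π/2.
  u² cross terms: 2·(-3)·(-2)·∫cos(4x)·sin(5x) dx = 12·(10/9) = 40/3;  2·(-3)·(5)·∫cos(4x)·sin(x) dx = -30·(-2/15) = 4;  2·(-2)·(5)·∫sin(5x)·sin(x) dx = -20·(0) = 0.
  So ∫_0^π u² dx = 9*π/2 + 2*π + 25*π/2 + 40/3 + 4 + 0 = 52/3 + 19*π.
  (u')² squared terms: (-10)²·∫cos(5x)² dx = 100·π/2 = 50*π;  (5)²·∫cos(x)² dx = 25·π/2 = 25*π/2;  (12)²·∫sin(4x)² dx = 144·π/2 = 72*π.
  (u')² cross terms: 2·(-10)·(5)·∫cos(5x)·cos(x) dx = -100·(0) = 0;  2·(-10)·(12)·∫cos(5x)·sin(4x) dx = -240·(-8/9) = 640/3;  2·(5)·(12)·∫cos(x)·sin(4x) dx = 120·(8/15) = 64.
  So ∫_0^π (u')² dx = 50*π + 25*π/2 + 72*π + 0 + 640/3 + 64 = 832/3 + 269*π/2.
||u||_{H^1}^2 = (52/3 + 19*π) + (832/3 + 269*π/2) = 884/3 + 307*π/2.


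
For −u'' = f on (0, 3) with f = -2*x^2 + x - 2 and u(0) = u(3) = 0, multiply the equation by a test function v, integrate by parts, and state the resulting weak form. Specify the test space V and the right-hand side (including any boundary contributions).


V = H^1_0(0, 3) (so v(0) = v(3) = 0); weak form: ∫_0^3 u'v' dx = ∫_0^3 (-2*x^2 + x - 2) v dx for all v ∈ V.

Multiply both sides by a test function v and integrate from 0 to 3:
  ∫_0^3 −u''(x) v(x) dx = ∫_0^3 f(x) v(x) dx.
Integrate the LHS by parts once:
  ∫_0^3 −u'' v dx = −[u'(x) v(x)]_0^3 + ∫_0^3 u'(x) v'(x) dx.
Thus ∫_0^3 u'(x) v'(x) dx = ∫_0^3 f(x) v(x) dx + [u'(x) v(x)]_0^3.
Choose V so that boundary terms are either known or forced to vanish.
u is Dirichlet: u(0) = u(3) = 0. Let V = H^1_0(0, 3); then v(0) = v(3) = 0, and [u' v]_0^3 = 0.
Weak formulation: find u (satisfying any essential BC) such that ∫_0^3 u'(x) v'(x) dx = ∫_0^3 f v dx for all v ∈ V.
Substituting f(x) = -2*x^2 + x - 2, the right-hand side is ∫_0^3 (-2*x^2 + x - 2) v dx.


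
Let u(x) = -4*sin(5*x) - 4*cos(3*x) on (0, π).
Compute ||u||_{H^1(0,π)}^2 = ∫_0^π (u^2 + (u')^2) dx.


||u||_{H^1(0,π)}^2 = 288*π

u'(x) = 12*sin(3*x) - 20*cos(5*x).
Expand u² and (u')² and integrate term by term on (0, π), using: for integers n ≥ 1, ∫_0^π sin²(nx) dx = ∫_0^π cos²(nx) dx = π/2; for n ≠ n', ∫_0^π sin(nx)sin(n'x) dx = ∫_0^π cos(nx)cos(n'x) dx = 0; and by product-to-sum, ∫_0^π sin(nx)cos(n'x) dx = ½∫_0^π [sin((n+n')x) + sin((n−n')x)] dx, which is 0 when n+n' is even and 2n/(n²−n'²) when n+n' is odd (it need not vanish on (0, π)).
  u² squared terms: (-4)²·∫cos(3x)² dx = 16·π/2 = 8*π;  (-4)²·∫sin(5x)² dx = 16·π/2 = 8*π.
  u² cross terms: 2·(-4)·(-4)·∫cos(3x)·sin(5x) dx = 32·(0) = 0.
  So ∫_0^π u² dx = 8*π + 8*π + 0 = 16*π.
  (u')² squared terms: (-20)²·∫cos(5x)² dx = 400·π/2 = 200*π;  (12)²·∫sin(3x)² dx = 144·π/2 = 72*π.
  (u')² cross terms: 2·(-20)·(12)·∫cos(5x)·sin(3x) dx = -480·(0) = 0.
  So ∫_0^π (u')² dx = 200*π + 72*π + 0 = 272*π.
||u||_{H^1}^2 = (16*π) + (272*π) = 288*π.


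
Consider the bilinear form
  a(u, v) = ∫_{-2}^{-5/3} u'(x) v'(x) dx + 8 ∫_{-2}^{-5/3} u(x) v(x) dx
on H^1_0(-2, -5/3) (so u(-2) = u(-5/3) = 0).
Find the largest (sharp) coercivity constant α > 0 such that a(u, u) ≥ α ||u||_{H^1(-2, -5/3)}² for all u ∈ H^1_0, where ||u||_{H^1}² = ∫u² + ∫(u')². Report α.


α = 1

Coercivity of a(·,·) on H^1_0(-2, -5/3) means a(u, u) ≥ α ||u||_{H^1}² for every u ∈ H^1_0.
The interval has length L = 1/3, and Poincaré/coercivity depend only on L. Here a(u, u) = ∫(u')² + (8)·∫u².
Here c = 8 ≥ 1, so a(u,u) = ∫(u')² + c∫u² ≥ ∫(u')² + ∫u² = ||u||_{H^1}², i.e. α = 1 works. No larger α is possible: a(u,u) ≥ α||u||_{H^1}² means (1−α)∫(u')² ≥ (α−c)∫u², and for the modes u_n = sin(nπ(x−x₀)/L) (x₀ the left endpoint) one has ∫u_n²/∫(u_n')² = (L/(nπ))² → 0, so a(u_n,u_n)/||u_n||_{H^1}² → 1. Hence the optimal constant is α = 1.
Therefore α = 1.


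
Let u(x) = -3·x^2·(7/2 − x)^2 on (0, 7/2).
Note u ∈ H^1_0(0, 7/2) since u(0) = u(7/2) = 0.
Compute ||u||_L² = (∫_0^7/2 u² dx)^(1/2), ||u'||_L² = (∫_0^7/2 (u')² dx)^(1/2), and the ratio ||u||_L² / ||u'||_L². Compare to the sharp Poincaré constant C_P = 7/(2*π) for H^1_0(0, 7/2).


||u||_L² / ||u'||_L² = 7*sqrt(3)/12 < C_P = 7/(2*π).

u(x) = -3·x^2·(7/2 − x)^2, so u'(x) = 3*x*(-8*x^2 + 42*x - 49)/2.
u(x) = -3·x^2·(7/2 − x)^2 vanishes at x = 0 and x = 7/2, so u ∈ H^1_0(0, 7/2). Differentiate via the product rule and integrate the resulting polynomials term by term.
  ∫_0^7/2 u² dx = ∫_0^7/2 (9*x^8 - 126*x^7 + 1323*x^6/2 - 3087*x^5/2 + 21609*x^4/16) dx. Term by term:
    ∫_0^7/2 9*x^8 dx = 40353607/512;  ∫_0^7/2 -126*x^7 dx = -363182463/1024;  ∫_0^7/2 1323*x^6/2 dx = 155649627/256;
    ∫_0^7/2 -3087*x^5/2 dx = -121060821/256;  ∫_0^7/2 21609*x^4/16 dx = 363182463/2560.
  Sum: 40353607/512 − 363182463/1024 + 155649627/256 − 121060821/256 + 363182463/2560 = 5764801/5120.
  ∫_0^7/2 (u')² dx = ∫_0^7/2 (144*x^6 - 1512*x^5 + 5733*x^4 - 9261*x^3 + 21609*x^2/4) dx. Term by term:
    ∫_0^7/2 144*x^6 dx = 1058841/8;  ∫_0^7/2 -1512*x^5 dx = -7411887/16;  ∫_0^7/2 5733*x^4 dx = 96354531/160;
    ∫_0^7/2 -9261*x^3 dx = -22235661/64;  ∫_0^7/2 21609*x^2/4 dx = 2470629/32.
  Sum: 1058841/8 − 7411887/16 + 96354531/160 − 22235661/64 + 2470629/32 = 352947/320.
∫_0^7/2 u² dx = 5764801/5120, so ||u||_L² = 2401*sqrt(5)/160.
∫_0^7/2 (u')² dx = 352947/320, so ||u'||_L² = 343*sqrt(15)/40.
Ratio ||u||_L² / ||u'||_L² = 7*sqrt(3)/12.
Sharp Poincaré constant on H^1_0(0, 7/2) is C_P = L/π = 7/(2*π), achieved by sin(2*π/7·x).
A polynomial bump cannot attain the sharp Poincaré constant (only the first sine eigenfunction does), so the ratio is strictly less than C_P, consistent with ||u||_L² ≤ C_P ||u'||_L².


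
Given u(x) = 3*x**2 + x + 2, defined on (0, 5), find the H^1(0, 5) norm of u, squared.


||u||_{H^1}^2 = 52975/6

The H^1 norm (squared) on an interval (0, L) is
  ||u||_{H^1}^2 = ∫_0^L u(x)^2 dx + ∫_0^L u'(x)^2 dx.
Compute u'(x) = 6*x + 1.
Then u(x)^2 = 9*x**4 + 6*x**3 + 13*x**2 + 4*x + 4 and u'(x)^2 = 36*x**2 + 12*x + 1.
Integrate each monomial from 0 to 5 using ∫_0^5 c·x^n dx = c·5^(n+1)/(n+1):
  ∫_0^5 u(x)^2 dx = ∫_0^5 (9*x^4 + 6*x^3 + 13*x^2 + 4*x + 4) dx. Term by term:
    ∫_0^5 9*x^4 dx = 5625;  ∫_0^5 6*x^3 dx = 1875/2;  ∫_0^5 13*x^2 dx = 1625/3;
    ∫_0^5 4*x dx = 50;  ∫_0^5 4 dx = 20.
  Sum: 5625 + 1875/2 + 1625/3 + 50 + 20 = 43045/6.
  ∫_0^5 u'(x)^2 dx = ∫_0^5 (36*x^2 + 12*x + 1) dx. Term by term:
    ∫_0^5 36*x^2 dx = 1500;  ∫_0^5 12*x dx = 150;  ∫_0^5 1 dx = 5.
  Sum: 1500 + 150 + 5 = 1655.
Adding: ||u||_{H^1}^2 = 43045/6 + 1655 = 52975/6.


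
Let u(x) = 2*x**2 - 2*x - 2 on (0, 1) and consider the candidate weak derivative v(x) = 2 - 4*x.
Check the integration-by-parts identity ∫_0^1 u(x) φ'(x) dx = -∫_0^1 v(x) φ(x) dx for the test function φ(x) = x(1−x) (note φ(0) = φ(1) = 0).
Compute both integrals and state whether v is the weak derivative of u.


LHS = 0, RHS = 0. No, v is not the weak derivative of u.

u(x) = 2*x**2 - 2*x - 2, classical derivative u'(x) = 4*x - 2.
φ(x) = x(1−x), so φ'(x) = 1 - 2*x.
Note φ(0) = φ(1) = 0, so the boundary term u·φ vanishes.
LHS = ∫_0^1 u(x) φ'(x) dx = ∫_0^1 (-4*x^3 + 6*x^2 + 2*x - 2) dx. Term by term:
  ∫_0^1 -4*x^3 dx = -1;  ∫_0^1 6*x^2 dx = 2;  ∫_0^1 2*x dx = 1;
  ∫_0^1 -2 dx = -2.
Sum: -1 + 2 + 1 − 2 = 0.
So LHS = 0.
∫_0^1 v(x) φ(x) dx = ∫_0^1 (4*x^3 - 6*x^2 + 2*x) dx. Term by term:
  ∫_0^1 4*x^3 dx = 1;  ∫_0^1 -6*x^2 dx = -2;  ∫_0^1 2*x dx = 1.
Sum: 1 − 2 + 1 = 0.
So RHS = -∫_0^1 v(x) φ(x) dx = 0.
LHS = RHS, so the identity holds for this particular φ. But this is necessary, not sufficient: a weak derivative must satisfy the identity for EVERY test function in C_c^∞(0, 1).
Here u is smooth, so its weak derivative equals its classical derivative u'(x) = 4*x - 2. Since v(x) = 2 - 4*x ≠ u'(x), v is NOT the weak derivative of u — the agreement for this single φ is a coincidence (the difference v − u' happens to be L²-orthogonal to this φ).


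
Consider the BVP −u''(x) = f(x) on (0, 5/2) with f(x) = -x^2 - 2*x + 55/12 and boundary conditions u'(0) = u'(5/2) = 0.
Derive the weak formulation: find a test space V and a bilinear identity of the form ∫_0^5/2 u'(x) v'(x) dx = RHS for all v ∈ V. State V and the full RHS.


V = H^1(0, 5/2) (no boundary constraint on v; u is determined up to an additive constant); weak form: ∫_0^5/2 u'v' dx = ∫_0^5/2 (-x^2 - 2*x + 55/12) v dx for all v ∈ V.

Multiply both sides by a test function v and integrate from 0 to 5/2:
  ∫_0^5/2 −u''(x) v(x) dx = ∫_0^5/2 f(x) v(x) dx.
Integrate the LHS by parts once:
  ∫_0^5/2 −u'' v dx = −[u'(x) v(x)]_0^5/2 + ∫_0^5/2 u'(x) v'(x) dx.
Thus ∫_0^5/2 u'(x) v'(x) dx = ∫_0^5/2 f(x) v(x) dx + [u'(x) v(x)]_0^5/2.
Choose V so that boundary terms are either known or forced to vanish.
u has homogeneous Neumann: u'(0) = u'(5/2) = 0. So [u' v]_0^5/2 = 0·v(5/2) − 0·v(0) = 0 for any v; take V = H^1(0, 5/2).
Weak formulation: find u (satisfying any essential BC) such that ∫_0^5/2 u'(x) v'(x) dx = ∫_0^5/2 f v dx for all v ∈ V (homogeneous Neumann, so boundary terms vanish).
Substituting f(x) = -x^2 - 2*x + 55/12, the right-hand side is ∫_0^5/2 (-x^2 - 2*x + 55/12) v dx.
Compatibility check (pure Neumann): taking v ≡ 1 ∈ V gives 0 = ∫_0^5/2 f dx + (0) − (0), i.e. ∫_0^5/2 f dx must equal u'(0) − u'(5/2) = 0. Indeed ∫_0^5/2 (-x^2 - 2*x + 55/12) dx = 0, so the data are compatible. The solution is then unique only up to an additive constant (fix it e.g. by requiring ∫_0^5/2 u dx = 0).


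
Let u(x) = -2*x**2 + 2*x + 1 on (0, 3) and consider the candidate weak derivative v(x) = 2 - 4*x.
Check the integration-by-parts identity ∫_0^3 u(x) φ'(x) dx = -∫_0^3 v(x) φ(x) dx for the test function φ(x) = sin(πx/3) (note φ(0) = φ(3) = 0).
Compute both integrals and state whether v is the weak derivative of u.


LHS = 24/π, RHS = 24/π. Yes, v = u' weakly.

u(x) = -2*x**2 + 2*x + 1, classical derivative u'(x) = 2 - 4*x.
φ(x) = sin(πx/3), so φ'(x) = π*cos(π*x/3)/3.
Note φ(0) = φ(3) = 0, so the boundary term u·φ vanishes.
LHS = ∫_0^3 u(x) φ'(x) dx = ∫_0^3 (-2*π*x^2*cos(π*x/3)/3 + 2*π*x*cos(π*x/3)/3 + π*cos(π*x/3)/3) dx. Term by term:
  ∫_0^3 π*cos(π*x/3)/3 dx = 0;  ∫_0^3 -2*π*x^2*cos(π*x/3)/3 dx = 36/π;  ∫_0^3 2*π*x*cos(π*x/3)/3 dx = -12/π.
Sum: 0 + 36/π − 12/π = 24/π.
So LHS = 24/π.
∫_0^3 v(x) φ(x) dx = ∫_0^3 (-4*x*sin(π*x/3) + 2*sin(π*x/3)) dx. Term by term:
  ∫_0^3 2*sin(π*x/3) dx = 12/π;  ∫_0^3 -4*x*sin(π*x/3) dx = -36/π.
Sum: 12/π − 36/π = -24/π.
So RHS = -∫_0^3 v(x) φ(x) dx = 24/π.
LHS = RHS, so the identity holds for this test φ.
Moreover u is smooth here and v(x) = u'(x) = 2 - 4*x pointwise, so the identity holds for every test function. Hence v is the weak derivative of u.


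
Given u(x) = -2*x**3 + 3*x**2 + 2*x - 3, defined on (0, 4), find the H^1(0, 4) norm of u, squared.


||u||_{H^1}^2 = 607028/105

The H^1 norm (squared) on an interval (0, L) is
  ||u||_{H^1}^2 = ∫_0^L u(x)^2 dx + ∫_0^L u'(x)^2 dx.
Compute u'(x) = -6*x**2 + 6*x + 2.
Then u(x)^2 = 4*x**6 - 12*x**5 + x**4 + 24*x**3 - 14*x**2 - 12*x + 9 and u'(x)^2 = 36*x**4 - 72*x**3 + 12*x**2 + 24*x + 4.
Integrate each monomial from 0 to 4 using ∫_0^4 c·x^n dx = c·4^(n+1)/(n+1):
  ∫_0^4 u(x)^2 dx = ∫_0^4 (4*x^6 - 12*x^5 + x^4 + 24*x^3 - 14*x^2 - 12*x + 9) dx. Term by term:
    ∫_0^4 4*x^6 dx = 65536/7;  ∫_0^4 -12*x^5 dx = -8192;  ∫_0^4 x^4 dx = 1024/5;
    ∫_0^4 24*x^3 dx = 1536;  ∫_0^4 -14*x^2 dx = -896/3;  ∫_0^4 -12*x dx = -96;
    ∫_0^4 9 dx = 36.
  Sum: 65536/7 − 8192 + 1024/5 + 1536 − 896/3 − 96 + 36 = 268004/105.
  ∫_0^4 u'(x)^2 dx = ∫_0^4 (36*x^4 - 72*x^3 + 12*x^2 + 24*x + 4) dx. Term by term:
    ∫_0^4 36*x^4 dx = 36864/5;  ∫_0^4 -72*x^3 dx = -4608;  ∫_0^4 12*x^2 dx = 256;
    ∫_0^4 24*x dx = 192;  ∫_0^4 4 dx = 16.
  Sum: 36864/5 − 4608 + 256 + 192 + 16 = 16144/5.
Adding: ||u||_{H^1}^2 = 268004/105 + 16144/5 = 607028/105.


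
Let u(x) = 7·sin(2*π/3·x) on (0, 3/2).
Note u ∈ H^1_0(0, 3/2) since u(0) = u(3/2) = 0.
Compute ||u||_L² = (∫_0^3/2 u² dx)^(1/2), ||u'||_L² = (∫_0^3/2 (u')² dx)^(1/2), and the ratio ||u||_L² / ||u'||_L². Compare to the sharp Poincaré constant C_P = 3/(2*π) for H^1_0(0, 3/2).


||u||_L² / ||u'||_L² = 3/(2*π) = C_P.

u(x) = 7·sin(2*π/3·x), so u'(x) = 14*π*cos(2*π*x/3)/3.
Writing u(x) = A·sin(kπx/L) with A = 7 and k = 1, use ∫_0^L sin²(kπx/L) dx = L/2 and ∫_0^L cos²(kπx/L) dx = L/2.
u² = 49·sin²(2*π/3·x) and (u')² = 196*π^2/9·cos²(2*π/3·x), and each of sin², cos² integrates to L/2 = 3/4 over (0, 3/2).
∫_0^3/2 u² dx = 147/4, so ||u||_L² = 7*sqrt(3)/2.
∫_0^3/2 (u')² dx = 49*π^2/3, so ||u'||_L² = 7*sqrt(3)*π/3.
Ratio ||u||_L² / ||u'||_L² = 3/(2*π).
Sharp Poincaré constant on H^1_0(0, 3/2) is C_P = L/π = 3/(2*π), achieved by sin(2*π/3·x).
This is the k = 1 eigenfunction (up to amplitude), so the ratio equals the sharp Poincaré constant exactly.


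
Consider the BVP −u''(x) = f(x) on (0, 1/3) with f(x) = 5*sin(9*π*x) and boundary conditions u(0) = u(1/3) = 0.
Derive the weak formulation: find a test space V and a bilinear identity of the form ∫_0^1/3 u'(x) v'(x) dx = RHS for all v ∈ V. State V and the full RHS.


V = H^1_0(0, 1/3) (so v(0) = v(1/3) = 0); weak form: ∫_0^1/3 u'v' dx = ∫_0^1/3 (5*sin(9*π*x)) v dx for all v ∈ V.

Multiply both sides by a test function v and integrate from 0 to 1/3:
  ∫_0^1/3 −u''(x) v(x) dx = ∫_0^1/3 f(x) v(x) dx.
Integrate the LHS by parts once:
  ∫_0^1/3 −u'' v dx = −[u'(x) v(x)]_0^1/3 + ∫_0^1/3 u'(x) v'(x) dx.
Thus ∫_0^1/3 u'(x) v'(x) dx = ∫_0^1/3 f(x) v(x) dx + [u'(x) v(x)]_0^1/3.
Choose V so that boundary terms are either known or forced to vanish.
u is Dirichlet: u(0) = u(1/3) = 0. Let V = H^1_0(0, 1/3); then v(0) = v(1/3) = 0, and [u' v]_0^1/3 = 0.
Weak formulation: find u (satisfying any essential BC) such that ∫_0^1/3 u'(x) v'(x) dx = ∫_0^1/3 f v dx for all v ∈ V.
Substituting f(x) = 5*sin(9*π*x), the right-hand side is ∫_0^1/3 (5*sin(9*π*x)) v dx.


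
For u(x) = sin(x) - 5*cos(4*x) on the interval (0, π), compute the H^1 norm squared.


||u||_{H^1(0,π)}^2 = 68/3 + 427*π/2

u'(x) = 20*sin(4*x) + cos(x).
Expand u² and (u')² and integrate term by term on (0, π), using: for integers n ≥ 1, ∫_0^π sin²(nx) dx = ∫_0^π cos²(nx) dx = π/2; for n ≠ n', ∫_0^π sin(nx)sin(n'x) dx = ∫_0^π cos(nx)cos(n'x) dx = 0; and by product-to-sum, ∫_0^π sin(nx)cos(n'x) dx = ½∫_0^π [sin((n+n')x) + sin((n−n')x)] dx, which is 0 when n+n' is even and 2n/(n²−n'²) when n+n' is odd (it need not vanish on (0, π)).
  u² squared terms: (-5)²·∫cos(4x)² dx = 25·π/2 = 25*π/2;  (1)²·∫sin(x)² dx = 1·π/2 = π/2.
  u² cross terms: 2·(-5)·(1)·∫cos(4x)·sin(x) dx = -10·(-2/15) = 4/3.
  So ∫_0^π u² dx = 25*π/2 + π/2 + 4/3 = 4/3 + 13*π.
  (u')² squared terms: (20)²·∫sin(4x)² dx = 400·π/2 = 200*π;  (1)²·∫cos(x)² dx = 1·π/2 = π/2.
  (u')² cross terms: 2·(20)·(1)·∫sin(4x)·cos(x) dx = 40·(8/15) = 64/3.
  So ∫_0^π (u')² dx = 200*π + π/2 + 64/3 = 64/3 + 401*π/2.
||u||_{H^1}^2 = (4/3 + 13*π) + (64/3 + 401*π/2) = 68/3 + 427*π/2.


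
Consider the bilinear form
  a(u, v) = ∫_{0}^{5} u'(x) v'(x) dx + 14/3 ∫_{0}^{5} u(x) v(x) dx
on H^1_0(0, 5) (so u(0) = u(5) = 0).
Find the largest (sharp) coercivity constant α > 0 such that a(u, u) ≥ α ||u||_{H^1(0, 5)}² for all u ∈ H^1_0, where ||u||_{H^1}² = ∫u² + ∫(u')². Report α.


α = 1

Coercivity of a(·,·) on H^1_0(0, 5) means a(u, u) ≥ α ||u||_{H^1}² for every u ∈ H^1_0.
The interval has length L = 5, and Poincaré/coercivity depend only on L. Here a(u, u) = ∫(u')² + (14/3)·∫u².
Here c = 14/3 ≥ 1, so a(u,u) = ∫(u')² + c∫u² ≥ ∫(u')² + ∫u² = ||u||_{H^1}², i.e. α = 1 works. No larger α is possible: a(u,u) ≥ α||u||_{H^1}² means (1−α)∫(u')² ≥ (α−c)∫u², and for the modes u_n = sin(nπ(x−x₀)/L) (x₀ the left endpoint) one has ∫u_n²/∫(u_n')² = (L/(nπ))² → 0, so a(u_n,u_n)/||u_n||_{H^1}² → 1. Hence the optimal constant is α = 1.
Therefore α = 1.


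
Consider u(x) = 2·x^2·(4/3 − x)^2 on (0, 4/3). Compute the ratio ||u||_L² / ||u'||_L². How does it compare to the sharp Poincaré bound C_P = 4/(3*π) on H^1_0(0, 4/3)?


||u||_L² / ||u'||_L² = 2*sqrt(3)/9 < C_P = 4/(3*π).

u(x) = 2·x^2·(4/3 − x)^2, so u'(x) = 8*x*(3*x - 4)*(3*x - 2)/9.
u(x) = 2·x^2·(4/3 − x)^2 vanishes at x = 0 and x = 4/3, so u ∈ H^1_0(0, 4/3). Differentiate via the product rule and integrate the resulting polynomials term by term.
  ∫_0^4/3 u² dx = ∫_0^4/3 (4*x^8 - 64*x^7/3 + 128*x^6/3 - 1024*x^5/27 + 1024*x^4/81) dx. Term by term:
    ∫_0^4/3 4*x^8 dx = 1048576/177147;  ∫_0^4/3 -64*x^7/3 dx = -524288/19683;  ∫_0^4/3 128*x^6/3 dx = 2097152/45927;
    ∫_0^4/3 -1024*x^5/27 dx = -2097152/59049;  ∫_0^4/3 1024*x^4/81 dx = 1048576/98415.
  Sum: 1048576/177147 − 524288/19683 + 2097152/45927 − 2097152/59049 + 1048576/98415 = 524288/6200145.
  ∫_0^4/3 (u')² dx = ∫_0^4/3 (64*x^6 - 256*x^5 + 3328*x^4/9 - 2048*x^3/9 + 4096*x^2/81) dx. Term by term:
    ∫_0^4/3 64*x^6 dx = 1048576/15309;  ∫_0^4/3 -256*x^5 dx = -524288/2187;  ∫_0^4/3 3328*x^4/9 dx = 3407872/10935;
    ∫_0^4/3 -2048*x^3/9 dx = -131072/729;  ∫_0^4/3 4096*x^2/81 dx = 262144/6561.
  Sum: 1048576/15309 − 524288/2187 + 3407872/10935 − 131072/729 + 262144/6561 = 131072/229635.
∫_0^4/3 u² dx = 524288/6200145, so ||u||_L² = 512*sqrt(210)/25515.
∫_0^4/3 (u')² dx = 131072/229635, so ||u'||_L² = 256*sqrt(70)/2835.
Ratio ||u||_L² / ||u'||_L² = 2*sqrt(3)/9.
Sharp Poincaré constant on H^1_0(0, 4/3) is C_P = L/π = 4/(3*π), achieved by sin(3*π/4·x).
A polynomial bump cannot attain the sharp Poincaré constant (only the first sine eigenfunction does), so the ratio is strictly less than C_P, consistent with ||u||_L² ≤ C_P ||u'||_L².


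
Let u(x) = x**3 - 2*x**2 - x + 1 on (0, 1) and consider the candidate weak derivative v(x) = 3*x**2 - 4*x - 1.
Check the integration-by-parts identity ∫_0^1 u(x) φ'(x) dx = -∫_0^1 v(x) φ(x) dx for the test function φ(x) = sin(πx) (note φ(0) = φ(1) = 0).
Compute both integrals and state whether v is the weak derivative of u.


LHS = 12/π^3 + 3/π, RHS = 12/π^3 + 3/π. Yes, v = u' weakly.

u(x) = x**3 - 2*x**2 - x + 1, classical derivative u'(x) = 3*x**2 - 4*x - 1.
φ(x) = sin(πx), so φ'(x) = π*cos(π*x).
Note φ(0) = φ(1) = 0, so the boundary term u·φ vanishes.
LHS = ∫_0^1 u(x) φ'(x) dx = ∫_0^1 (π*x^3*cos(π*x) - 2*π*x^2*cos(π*x) - π*x*cos(π*x) + π*cos(π*x)) dx. Term by term:
  ∫_0^1 π*cos(π*x) dx = 0;  ∫_0^1 π*x^3*cos(π*x) dx = -3/π + 12/π^3;  ∫_0^1 -π*x*cos(π*x) dx = 2/π;
  ∫_0^1 -2*π*x^2*cos(π*x) dx = 4/π.
Sum: 0 + -3/π + 12/π^3 + 2/π + 4/π = 12/π^3 + 3/π.
So LHS = 12/π^3 + 3/π.
∫_0^1 v(x) φ(x) dx = ∫_0^1 (3*x^2*sin(π*x) - 4*x*sin(π*x) - sin(π*x)) dx. Term by term:
  ∫_0^1 -sin(π*x) dx = -2/π;  ∫_0^1 -4*x*sin(π*x) dx = -4/π;  ∫_0^1 3*x^2*sin(π*x) dx = -12/π^3 + 3/π.
Sum: -2/π − 4/π + -12/π^3 + 3/π = -3/π - 12/π^3.
So RHS = -∫_0^1 v(x) φ(x) dx = 12/π^3 + 3/π.
LHS = RHS, so the identity holds for this test φ.
Moreover u is smooth here and v(x) = u'(x) = 3*x**2 - 4*x - 1 pointwise, so the identity holds for every test function. Hence v is the weak derivative of u.


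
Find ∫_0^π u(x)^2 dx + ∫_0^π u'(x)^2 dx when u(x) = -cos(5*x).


||u||_{H^1(0,π)}^2 = 13*π

u'(x) = 5*sin(5*x).
Expand u² and (u')² and integrate term by term on (0, π), using: for integers n ≥ 1, ∫_0^π sin²(nx) dx = ∫_0^π cos²(nx) dx = π/2; for n ≠ n', ∫_0^π sin(nx)sin(n'x) dx = ∫_0^π cos(nx)cos(n'x) dx = 0; and by product-to-sum, ∫_0^π sin(nx)cos(n'x) dx = ½∫_0^π [sin((n+n')x) + sin((n−n')x)] dx, which is 0 when n+n' is even and 2n/(n²−n'²) when n+n' is odd (it need not vanish on (0, π)).
  u² squared terms: (-1)²·∫cos(5x)² dx = 1·π/2 = π/2.
  So ∫_0^π u² dx = π/2.
  (u')² squared terms: (5)²·∫sin(5x)² dx = 25·π/2 = 25*π/2.
  So ∫_0^π (u')² dx = 25*π/2.
||u||_{H^1}^2 = (π/2) + (25*π/2) = 13*π.


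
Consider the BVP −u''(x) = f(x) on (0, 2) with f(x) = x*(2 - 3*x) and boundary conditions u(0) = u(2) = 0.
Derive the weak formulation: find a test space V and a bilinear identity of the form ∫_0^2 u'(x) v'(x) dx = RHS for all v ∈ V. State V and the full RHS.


V = H^1_0(0, 2) (so v(0) = v(2) = 0); weak form: ∫_0^2 u'v' dx = ∫_0^2 (x*(2 - 3*x)) v dx for all v ∈ V.

Multiply both sides by a test function v and integrate from 0 to 2:
  ∫_0^2 −u''(x) v(x) dx = ∫_0^2 f(x) v(x) dx.
Integrate the LHS by parts once:
  ∫_0^2 −u'' v dx = −[u'(x) v(x)]_0^2 + ∫_0^2 u'(x) v'(x) dx.
Thus ∫_0^2 u'(x) v'(x) dx = ∫_0^2 f(x) v(x) dx + [u'(x) v(x)]_0^2.
Choose V so that boundary terms are either known or forced to vanish.
u is Dirichlet: u(0) = u(2) = 0. Let V = H^1_0(0, 2); then v(0) = v(2) = 0, and [u' v]_0^2 = 0.
Weak formulation: find u (satisfying any essential BC) such that ∫_0^2 u'(x) v'(x) dx = ∫_0^2 f v dx for all v ∈ V.
Substituting f(x) = x*(2 - 3*x), the right-hand side is ∫_0^2 (x*(2 - 3*x)) v dx.


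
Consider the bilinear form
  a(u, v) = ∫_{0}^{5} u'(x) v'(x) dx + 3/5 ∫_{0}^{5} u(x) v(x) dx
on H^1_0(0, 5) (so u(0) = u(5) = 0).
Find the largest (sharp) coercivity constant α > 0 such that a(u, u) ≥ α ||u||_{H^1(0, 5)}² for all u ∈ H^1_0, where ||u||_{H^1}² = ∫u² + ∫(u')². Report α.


α = (π^2 + 15)/(π^2 + 25)

Coercivity of a(·,·) on H^1_0(0, 5) means a(u, u) ≥ α ||u||_{H^1}² for every u ∈ H^1_0.
The interval has length L = 5, and Poincaré/coercivity depend only on L. Here a(u, u) = ∫(u')² + (3/5)·∫u².
Here 0 < c = 3/5 < 1. The condition a(u,u) ≥ α||u||_{H^1}² reads (1−α)∫(u')² ≥ (α−c)∫u². Any admissible α is ≤ 1 (rapidly oscillating u have ∫u²/∫(u')² → 0), and α = 1 would force 0 ≥ (1−c)∫u², impossible since c < 1; so 1−α > 0. By the sharp Poincaré inequality on H^1_0 of an interval of length L, ∫(u')² ≥ (π/L)²∫u² with equality for the first sine mode sin(π(x−x₀)/L) (x₀ the left endpoint), so the inequality holds for all u iff (1−α)(π/L)² ≥ α − c, i.e. α ≤ ((π/L)² + c)/((π/L)² + 1) = (1 + c(L/π)²)/(1 + (L/π)²). With (π/L)² = π^2/25 and c = 3/5, the largest admissible constant is α = ((π/L)² + c)/((π/L)² + 1).
Simplifying, α = (π^2 + 15)/(π^2 + 25).


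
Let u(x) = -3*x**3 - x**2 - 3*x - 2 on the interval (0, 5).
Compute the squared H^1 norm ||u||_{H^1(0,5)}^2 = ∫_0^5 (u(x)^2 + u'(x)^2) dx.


||u||_{H^1}^2 = 7993955/42

The H^1 norm (squared) on an interval (0, L) is
  ||u||_{H^1}^2 = ∫_0^L u(x)^2 dx + ∫_0^L u'(x)^2 dx.
Compute u'(x) = -9*x**2 - 2*x - 3.
Then u(x)^2 = 9*x**6 + 6*x**5 + 19*x**4 + 18*x**3 + 13*x**2 + 12*x + 4 and u'(x)^2 = 81*x**4 + 36*x**3 + 58*x**2 + 12*x + 9.
Integrate each monomial from 0 to 5 using ∫_0^5 c·x^n dx = c·5^(n+1)/(n+1):
  ∫_0^5 u(x)^2 dx = ∫_0^5 (9*x^6 + 6*x^5 + 19*x^4 + 18*x^3 + 13*x^2 + 12*x + 4) dx. Term by term:
    ∫_0^5 9*x^6 dx = 703125/7;  ∫_0^5 6*x^5 dx = 15625;  ∫_0^5 19*x^4 dx = 11875;
    ∫_0^5 18*x^3 dx = 5625/2;  ∫_0^5 13*x^2 dx = 1625/3;  ∫_0^5 12*x dx = 150;
    ∫_0^5 4 dx = 20.
  Sum: 703125/7 + 15625 + 11875 + 5625/2 + 1625/3 + 150 + 20 = 5521765/42.
  ∫_0^5 u'(x)^2 dx = ∫_0^5 (81*x^4 + 36*x^3 + 58*x^2 + 12*x + 9) dx. Term by term:
    ∫_0^5 81*x^4 dx = 50625;  ∫_0^5 36*x^3 dx = 5625;  ∫_0^5 58*x^2 dx = 7250/3;
    ∫_0^5 12*x dx = 150;  ∫_0^5 9 dx = 45.
  Sum: 50625 + 5625 + 7250/3 + 150 + 45 = 176585/3.
Adding: ||u||_{H^1}^2 = 5521765/42 + 176585/3 = 7993955/42.


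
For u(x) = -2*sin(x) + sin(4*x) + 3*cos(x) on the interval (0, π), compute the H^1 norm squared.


||u||_{H^1(0,π)}^2 = 32/5 + 43*π/2

u'(x) = -3*sin(x) - 2*cos(x) + 4*cos(4*x).
Expand u² and (u')² and integrate term by term on (0, π), using: for integers n ≥ 1, ∫_0^π sin²(nx) dx = ∫_0^π cos²(nx) dx = π/2; for n ≠ n', ∫_0^π sin(nx)sin(n'x) dx = ∫_0^π cos(nx)cos(n'x) dx = 0; and by product-to-sum, ∫_0^π sin(nx)cos(n'x) dx = ½∫_0^π [sin((n+n')x) + sin((n−n')x)] dx, which is 0 when n+n' is even and 2n/(n²−n'²) when n+n' is odd (it need not vanish on (0, π)).
  u² squared terms: (-2)²·∫sin(x)² dx = 4·π/2 = 2*π;  (3)²·∫cos(x)² dx = 9·π/2 = 9*π/2;  (1)²·∫sin(4x)² dx = 1·π/2 = π/2.
  u² cross terms: 2·(-2)·(3)·∫sin(x)·cos(x) dx = -12·(0) = 0;  2·(-2)·(1)·∫sin(x)·sin(4x) dx = -4·(0) = 0;  2·(3)·(1)·∫cos(x)·sin(4x) dx = 6·(8/15) = 16/5.
  So ∫_0^π u² dx = 2*π + 9*π/2 + π/2 + 0 + 0 + 16/5 = 16/5 + 7*π.
  (u')² squared terms: (-3)²·∫sin(x)² dx = 9·π/2 = 9*π/2;  (-2)²·∫cos(x)² dx = 4·π/2 = 2*π;  (4)²·∫cos(4x)² dx = 16·π/2 = 8*π.
  (u')² cross terms: 2·(-3)·(-2)·∫sin(x)·cos(x) dx = 12·(0) = 0;  2·(-3)·(4)·∫sin(x)·cos(4x) dx = -24·(-2/15) = 16/5;  2·(-2)·(4)·∫cos(x)·cos(4x) dx = -16·(0) = 0.
  So ∫_0^π (u')² dx = 9*π/2 + 2*π + 8*π + 0 + 16/5 + 0 = 16/5 + 29*π/2.
||u||_{H^1}^2 = (16/5 + 7*π) + (16/5 + 29*π/2) = 32/5 + 43*π/2.


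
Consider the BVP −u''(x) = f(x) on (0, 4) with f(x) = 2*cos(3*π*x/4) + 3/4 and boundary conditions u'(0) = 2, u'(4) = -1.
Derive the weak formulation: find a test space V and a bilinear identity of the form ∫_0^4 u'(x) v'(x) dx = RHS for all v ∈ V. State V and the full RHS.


V = H^1(0, 4) (v unrestricted at boundary; u is determined up to an additive constant); weak form: ∫_0^4 u'v' dx = ∫_0^4 (2*cos(3*π*x/4) + 3/4) v dx − v(4) − 2·v(0) for all v ∈ V.

Multiply both sides by a test function v and integrate from 0 to 4:
  ∫_0^4 −u''(x) v(x) dx = ∫_0^4 f(x) v(x) dx.
Integrate the LHS by parts once:
  ∫_0^4 −u'' v dx = −[u'(x) v(x)]_0^4 + ∫_0^4 u'(x) v'(x) dx.
Thus ∫_0^4 u'(x) v'(x) dx = ∫_0^4 f(x) v(x) dx + [u'(x) v(x)]_0^4.
Choose V so that boundary terms are either known or forced to vanish.
u has inhomogeneous Neumann u'(0) = 2, u'(4) = -1. [u' v]_0^4 = (-1)·v(4) − (2)·v(0) = − v(4) − 2·v(0). Take V = H^1(0, 4); boundary term becomes part of RHS.
Weak formulation: find u (satisfying any essential BC) such that ∫_0^4 u'(x) v'(x) dx = ∫_0^4 f v dx − v(4) − 2·v(0) for all v ∈ V (Neumann data are natural BCs: they enter the RHS as boundary terms).
Substituting f(x) = 2*cos(3*π*x/4) + 3/4, the right-hand side is ∫_0^4 (2*cos(3*π*x/4) + 3/4) v dx − v(4) − 2·v(0).
Compatibility check (pure Neumann): taking v ≡ 1 ∈ V gives 0 = ∫_0^4 f dx + (-1) − (2), i.e. ∫_0^4 f dx must equal u'(0) − u'(4) = 3. Indeed ∫_0^4 (2*cos(3*π*x/4) + 3/4) dx = 3, so the data are compatible. The solution is then unique only up to an additive constant (fix it e.g. by requiring ∫_0^4 u dx = 0).


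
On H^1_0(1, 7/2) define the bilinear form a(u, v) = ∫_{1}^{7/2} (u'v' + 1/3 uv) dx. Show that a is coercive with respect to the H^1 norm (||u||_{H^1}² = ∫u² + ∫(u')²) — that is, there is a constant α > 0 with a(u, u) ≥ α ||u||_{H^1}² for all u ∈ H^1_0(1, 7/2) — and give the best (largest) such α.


α = (25 + 12*π^2)/(3*(25 + 4*π^2))

Coercivity of a(·,·) on H^1_0(1, 7/2) means a(u, u) ≥ α ||u||_{H^1}² for every u ∈ H^1_0.
The interval has length L = 5/2, and Poincaré/coercivity depend only on L. Here a(u, u) = ∫(u')² + (1/3)·∫u².
Here 0 < c = 1/3 < 1. The condition a(u,u) ≥ α||u||_{H^1}² reads (1−α)∫(u')² ≥ (α−c)∫u². Any admissible α is ≤ 1 (rapidly oscillating u have ∫u²/∫(u')² → 0), and α = 1 would force 0 ≥ (1−c)∫u², impossible since c < 1; so 1−α > 0. By the sharp Poincaré inequality on H^1_0 of an interval of length L, ∫(u')² ≥ (π/L)²∫u² with equality for the first sine mode sin(π(x−x₀)/L) (x₀ the left endpoint), so the inequality holds for all u iff (1−α)(π/L)² ≥ α − c, i.e. α ≤ ((π/L)² + c)/((π/L)² + 1) = (1 + c(L/π)²)/(1 + (L/π)²). With (π/L)² = 4*π^2/25 and c = 1/3, the largest admissible constant is α = ((π/L)² + c)/((π/L)² + 1).
Simplifying, α = (25 + 12*π^2)/(3*(25 + 4*π^2)).


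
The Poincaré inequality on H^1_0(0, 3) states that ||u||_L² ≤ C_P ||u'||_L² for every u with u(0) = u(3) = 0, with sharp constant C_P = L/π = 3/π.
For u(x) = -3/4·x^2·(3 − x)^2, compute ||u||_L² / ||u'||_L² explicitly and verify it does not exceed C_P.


||u||_L² / ||u'||_L² = sqrt(3)/2 < C_P = 3/π.

u(x) = -3/4·x^2·(3 − x)^2, so u'(x) = 3*x*(x*(3 - x) - (x - 3)^2)/2.
u(x) = -3/4·x^2·(3 − x)^2 vanishes at x = 0 and x = 3, so u ∈ H^1_0(0, 3). Differentiate via the product rule and integrate the resulting polynomials term by term.
  ∫_0^3 u² dx = ∫_0^3 (9*x^8/16 - 27*x^7/4 + 243*x^6/8 - 243*x^5/4 + 729*x^4/16) dx. Term by term:
    ∫_0^3 9*x^8/16 dx = 19683/16;  ∫_0^3 -27*x^7/4 dx = -177147/32;  ∫_0^3 243*x^6/8 dx = 531441/56;
    ∫_0^3 -243*x^5/4 dx = -59049/8;  ∫_0^3 729*x^4/16 dx = 177147/80.
  Sum: 19683/16 − 177147/32 + 531441/56 − 59049/8 + 177147/80 = 19683/1120.
  ∫_0^3 (u')² dx = ∫_0^3 (9*x^6 - 81*x^5 + 1053*x^4/4 - 729*x^3/2 + 729*x^2/4) dx. Term by term:
    ∫_0^3 9*x^6 dx = 19683/7;  ∫_0^3 -81*x^5 dx = -19683/2;  ∫_0^3 1053*x^4/4 dx = 255879/20;
    ∫_0^3 -729*x^3/2 dx = -59049/8;  ∫_0^3 729*x^2/4 dx = 6561/4.
  Sum: 19683/7 − 19683/2 + 255879/20 − 59049/8 + 6561/4 = 6561/280.
∫_0^3 u² dx = 19683/1120, so ||u||_L² = 81*sqrt(210)/280.
∫_0^3 (u')² dx = 6561/280, so ||u'||_L² = 81*sqrt(70)/140.
Ratio ||u||_L² / ||u'||_L² = sqrt(3)/2.
Sharp Poincaré constant on H^1_0(0, 3) is C_P = L/π = 3/π, achieved by sin(π/3·x).
A polynomial bump cannot attain the sharp Poincaré constant (only the first sine eigenfunction does), so the ratio is strictly less than C_P, consistent with ||u||_L² ≤ C_P ||u'||_L².


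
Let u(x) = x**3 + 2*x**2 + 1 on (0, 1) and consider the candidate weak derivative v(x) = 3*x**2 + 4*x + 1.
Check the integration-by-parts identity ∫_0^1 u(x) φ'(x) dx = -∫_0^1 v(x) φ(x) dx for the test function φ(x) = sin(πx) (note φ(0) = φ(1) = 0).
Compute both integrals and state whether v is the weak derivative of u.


LHS = -7/π + 12/π^3, RHS = -9/π + 12/π^3. No, v is not the weak derivative of u.

u(x) = x**3 + 2*x**2 + 1, classical derivative u'(x) = 3*x**2 + 4*x.
φ(x) = sin(πx), so φ'(x) = π*cos(π*x).
Note φ(0) = φ(1) = 0, so the boundary term u·φ vanishes.
LHS = ∫_0^1 u(x) φ'(x) dx = ∫_0^1 (π*x^3*cos(π*x) + 2*π*x^2*cos(π*x) + π*cos(π*x)) dx. Term by term:
  ∫_0^1 π*cos(π*x) dx = 0;  ∫_0^1 π*x^3*cos(π*x) dx = -3/π + 12/π^3;  ∫_0^1 2*π*x^2*cos(π*x) dx = -4/π.
Sum: 0 + -3/π + 12/π^3 − 4/π = -7/π + 12/π^3.
So LHS = -7/π + 12/π^3.
∫_0^1 v(x) φ(x) dx = ∫_0^1 (3*x^2*sin(π*x) + 4*x*sin(π*x) + sin(π*x)) dx. Term by term:
  ∫_0^1 3*x^2*sin(π*x) dx = -12/π^3 + 3/π;  ∫_0^1 4*x*sin(π*x) dx = 4/π;  ∫_0^1 sin(π*x) dx = 2/π.
Sum: -12/π^3 + 3/π + 4/π + 2/π = -12/π^3 + 9/π.
So RHS = -∫_0^1 v(x) φ(x) dx = -9/π + 12/π^3.
LHS − RHS = 2/π ≠ 0, so the identity fails.
(For a valid weak derivative the identity must hold for EVERY test function, in particular this one. The failure shows v is NOT the weak derivative of u.)
Correct weak derivative would be u'(x) = 3*x**2 + 4*x.


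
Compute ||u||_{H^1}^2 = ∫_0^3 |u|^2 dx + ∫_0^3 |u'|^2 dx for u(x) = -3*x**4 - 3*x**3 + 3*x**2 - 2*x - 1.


||u||_{H^1}^2 = 13944981/140

The H^1 norm (squared) on an interval (0, L) is
  ||u||_{H^1}^2 = ∫_0^L u(x)^2 dx + ∫_0^L u'(x)^2 dx.
Compute u'(x) = -12*x**3 - 9*x**2 + 6*x - 2.
Then u(x)^2 = 9*x**8 + 18*x**7 - 9*x**6 - 6*x**5 + 27*x**4 - 6*x**3 - 2*x**2 + 4*x + 1 and u'(x)^2 = 144*x**6 + 216*x**5 - 63*x**4 - 60*x**3 + 72*x**2 - 24*x + 4.
Integrate each monomial from 0 to 3 using ∫_0^3 c·x^n dx = c·3^(n+1)/(n+1):
  ∫_0^3 u(x)^2 dx = ∫_0^3 (9*x^8 + 18*x^7 - 9*x^6 - 6*x^5 + 27*x^4 - 6*x^3 - 2*x^2 + 4*x + 1) dx. Term by term:
    ∫_0^3 9*x^8 dx = 19683;  ∫_0^3 18*x^7 dx = 59049/4;  ∫_0^3 -9*x^6 dx = -19683/7;
    ∫_0^3 -6*x^5 dx = -729;  ∫_0^3 27*x^4 dx = 6561/5;  ∫_0^3 -6*x^3 dx = -243/2;
    ∫_0^3 -2*x^2 dx = -18;  ∫_0^3 4*x dx = 18;  ∫_0^3 1 dx = 3.
  Sum: 19683 + 59049/4 − 19683/7 − 729 + 6561/5 − 243/2 − 18 + 18 + 3 = 4493733/140.
  ∫_0^3 u'(x)^2 dx = ∫_0^3 (144*x^6 + 216*x^5 - 63*x^4 - 60*x^3 + 72*x^2 - 24*x + 4) dx. Term by term:
    ∫_0^3 144*x^6 dx = 314928/7;  ∫_0^3 216*x^5 dx = 26244;  ∫_0^3 -63*x^4 dx = -15309/5;
    ∫_0^3 -60*x^3 dx = -1215;  ∫_0^3 72*x^2 dx = 648;  ∫_0^3 -24*x dx = -108;
    ∫_0^3 4 dx = 12.
  Sum: 314928/7 + 26244 − 15309/5 − 1215 + 648 − 108 + 12 = 2362812/35.
Adding: ||u||_{H^1}^2 = 4493733/140 + 2362812/35 = 13944981/140.


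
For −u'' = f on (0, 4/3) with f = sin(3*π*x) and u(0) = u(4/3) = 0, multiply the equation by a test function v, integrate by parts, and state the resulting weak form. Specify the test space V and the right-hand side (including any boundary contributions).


V = H^1_0(0, 4/3) (so v(0) = v(4/3) = 0); weak form: ∫_0^4/3 u'v' dx = ∫_0^4/3 (sin(3*π*x)) v dx for all v ∈ V.

Multiply both sides by a test function v and integrate from 0 to 4/3:
  ∫_0^4/3 −u''(x) v(x) dx = ∫_0^4/3 f(x) v(x) dx.
Integrate the LHS by parts once:
  ∫_0^4/3 −u'' v dx = −[u'(x) v(x)]_0^4/3 + ∫_0^4/3 u'(x) v'(x) dx.
Thus ∫_0^4/3 u'(x) v'(x) dx = ∫_0^4/3 f(x) v(x) dx + [u'(x) v(x)]_0^4/3.
Choose V so that boundary terms are either known or forced to vanish.
u is Dirichlet: u(0) = u(4/3) = 0. Let V = H^1_0(0, 4/3); then v(0) = v(4/3) = 0, and [u' v]_0^4/3 = 0.
Weak formulation: find u (satisfying any essential BC) such that ∫_0^4/3 u'(x) v'(x) dx = ∫_0^4/3 f v dx for all v ∈ V.
Substituting f(x) = sin(3*π*x), the right-hand side is ∫_0^4/3 (sin(3*π*x)) v dx.


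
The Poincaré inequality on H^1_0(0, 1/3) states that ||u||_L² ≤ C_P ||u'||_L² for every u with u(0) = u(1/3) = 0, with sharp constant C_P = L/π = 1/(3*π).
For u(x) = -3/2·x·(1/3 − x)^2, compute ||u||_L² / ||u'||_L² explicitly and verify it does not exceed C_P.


||u||_L² / ||u'||_L² = sqrt(14)/42 < C_P = 1/(3*π).

u(x) = -3/2·x·(1/3 − x)^2, so u'(x) = (1 - 9*x)*(3*x - 1)/6.
u(x) = -3/2·x·(1/3 − x)^2 vanishes at x = 0 and x = 1/3, so u ∈ H^1_0(0, 1/3). Differentiate via the product rule and integrate the resulting polynomials term by term.
  ∫_0^1/3 u² dx = ∫_0^1/3 (9*x^6/4 - 3*x^5 + 3*x^4/2 - x^3/3 + x^2/36) dx. Term by term:
    ∫_0^1/3 9*x^6/4 dx = 1/6804;  ∫_0^1/3 -3*x^5 dx = -1/1458;  ∫_0^1/3 3*x^4/2 dx = 1/810;
    ∫_0^1/3 -x^3/3 dx = -1/972;  ∫_0^1/3 x^2/36 dx = 1/2916.
  Sum: 1/6804 − 1/1458 + 1/810 − 1/972 + 1/2916 = 1/102060.
  ∫_0^1/3 (u')² dx = ∫_0^1/3 (81*x^4/4 - 18*x^3 + 11*x^2/2 - 2*x/3 + 1/36) dx. Term by term:
    ∫_0^1/3 81*x^4/4 dx = 1/60;  ∫_0^1/3 -18*x^3 dx = -1/18;  ∫_0^1/3 11*x^2/2 dx = 11/162;
    ∫_0^1/3 -2*x/3 dx = -1/27;  ∫_0^1/3 1/36 dx = 1/108.
  Sum: 1/60 − 1/18 + 11/162 − 1/27 + 1/108 = 1/810.
∫_0^1/3 u² dx = 1/102060, so ||u||_L² = sqrt(35)/1890.
∫_0^1/3 (u')² dx = 1/810, so ||u'||_L² = sqrt(10)/90.
Ratio ||u||_L² / ||u'||_L² = sqrt(14)/42.
Sharp Poincaré constant on H^1_0(0, 1/3) is C_P = L/π = 1/(3*π), achieved by sin(3*π·x).
A polynomial bump cannot attain the sharp Poincaré constant (only the first sine eigenfunction does), so the ratio is strictly less than C_P, consistent with ||u||_L² ≤ C_P ||u'||_L².


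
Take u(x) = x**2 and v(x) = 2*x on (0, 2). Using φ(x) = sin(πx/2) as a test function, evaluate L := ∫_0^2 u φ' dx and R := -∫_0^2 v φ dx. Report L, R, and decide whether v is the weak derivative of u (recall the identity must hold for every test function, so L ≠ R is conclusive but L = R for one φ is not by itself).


LHS = -8/π, RHS = -8/π. Yes, v = u' weakly.

u(x) = x**2, classical derivative u'(x) = 2*x.
φ(x) = sin(πx/2), so φ'(x) = π*cos(π*x/2)/2.
Note φ(0) = φ(2) = 0, so the boundary term u·φ vanishes.
LHS = ∫_0^2 u(x) φ'(x) dx = ∫_0^2 (π*x^2*cos(π*x/2)/2) dx. Term by term:
  ∫_0^2 π*x^2*cos(π*x/2)/2 dx = -8/π.
So LHS = -8/π.
∫_0^2 v(x) φ(x) dx = ∫_0^2 (2*x*sin(π*x/2)) dx. Term by term:
  ∫_0^2 2*x*sin(π*x/2) dx = 8/π.
So RHS = -∫_0^2 v(x) φ(x) dx = -8/π.
LHS = RHS, so the identity holds for this test φ.
Moreover u is smooth here and v(x) = u'(x) = 2*x pointwise, so the identity holds for every test function. Hence v is the weak derivative of u.


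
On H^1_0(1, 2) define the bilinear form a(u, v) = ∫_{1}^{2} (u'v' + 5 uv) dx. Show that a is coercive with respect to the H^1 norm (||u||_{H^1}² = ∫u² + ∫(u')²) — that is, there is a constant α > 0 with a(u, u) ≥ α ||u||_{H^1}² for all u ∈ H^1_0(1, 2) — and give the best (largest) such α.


α = 1

Coercivity of a(·,·) on H^1_0(1, 2) means a(u, u) ≥ α ||u||_{H^1}² for every u ∈ H^1_0.
The interval has length L = 1, and Poincaré/coercivity depend only on L. Here a(u, u) = ∫(u')² + (5)·∫u².
Here c = 5 ≥ 1, so a(u,u) = ∫(u')² + c∫u² ≥ ∫(u')² + ∫u² = ||u||_{H^1}², i.e. α = 1 works. No larger α is possible: a(u,u) ≥ α||u||_{H^1}² means (1−α)∫(u')² ≥ (α−c)∫u², and for the modes u_n = sin(nπ(x−x₀)/L) (x₀ the left endpoint) one has ∫u_n²/∫(u_n')² = (L/(nπ))² → 0, so a(u_n,u_n)/||u_n||_{H^1}² → 1. Hence the optimal constant is α = 1.
Therefore α = 1.
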